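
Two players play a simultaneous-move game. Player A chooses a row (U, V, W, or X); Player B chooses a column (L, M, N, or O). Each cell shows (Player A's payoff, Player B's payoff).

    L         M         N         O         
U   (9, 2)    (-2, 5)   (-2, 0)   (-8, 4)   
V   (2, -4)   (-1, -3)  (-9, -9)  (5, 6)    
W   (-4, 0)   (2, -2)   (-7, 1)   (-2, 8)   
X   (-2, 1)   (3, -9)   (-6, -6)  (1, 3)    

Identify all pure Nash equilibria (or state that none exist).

(V, O)

A profile is a Nash equilibrium when each player is best-responding to the other.
Player A's best responses — vs L: U (payoff 9); vs M: X (payoff 3); vs N: U (payoff -2); vs O: V (payoff 5).
Player B's best responses — vs U: M (payoff 5); vs V: O (payoff 6); vs W: O (payoff 8); vs X: O (payoff 3).
The only mutual best response is (V, O); neither player gains by switching there.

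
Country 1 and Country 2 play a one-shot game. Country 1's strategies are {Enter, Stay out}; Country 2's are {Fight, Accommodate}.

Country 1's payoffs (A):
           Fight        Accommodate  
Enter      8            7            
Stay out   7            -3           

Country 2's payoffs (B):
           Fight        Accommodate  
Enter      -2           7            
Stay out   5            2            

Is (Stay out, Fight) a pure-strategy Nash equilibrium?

No

Holding Country 2 at Fight: Country 1 gets 7 from Stay out but could get 8 by switching to Enter. Country 1 has a profitable deviation.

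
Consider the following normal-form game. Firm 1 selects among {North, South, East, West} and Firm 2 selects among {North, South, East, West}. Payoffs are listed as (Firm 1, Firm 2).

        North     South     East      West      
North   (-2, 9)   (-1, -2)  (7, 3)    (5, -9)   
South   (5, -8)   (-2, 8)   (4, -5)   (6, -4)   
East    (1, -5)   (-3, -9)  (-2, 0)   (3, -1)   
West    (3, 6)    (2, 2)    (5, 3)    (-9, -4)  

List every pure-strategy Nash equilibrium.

Check mutual best responses: a cell is a NE iff neither player can gain by unilaterally deviating.
Firm 1's best responses — vs North: South (payoff 5); vs South: West (payoff 2); vs East: North (payoff 7); vs West: South (payoff 6).
Firm 2's best responses — vs North: North (payoff 9); vs South: South (payoff 8); vs East: East (payoff 0); vs West: North (payoff 6).
No cell has both players best-responding. For instance, Firm 1's best reply to North is South, but against South Firm 2 prefers South over North.

None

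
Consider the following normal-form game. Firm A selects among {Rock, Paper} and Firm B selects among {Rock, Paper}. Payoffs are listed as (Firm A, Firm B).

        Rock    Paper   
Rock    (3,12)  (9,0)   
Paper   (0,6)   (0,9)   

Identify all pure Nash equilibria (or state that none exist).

Check mutual best responses: a cell is a NE iff neither player can gain by unilaterally deviating.
Firm A's best responses — vs Rock: Rock (payoff 3); vs Paper: Rock (payoff 9).
Firm B's best responses — vs Rock: Rock (payoff 12); vs Paper: Paper (payoff 9).
The only mutual best response is (Rock, Rock); neither player gains by switching there.

(Rock, Rock)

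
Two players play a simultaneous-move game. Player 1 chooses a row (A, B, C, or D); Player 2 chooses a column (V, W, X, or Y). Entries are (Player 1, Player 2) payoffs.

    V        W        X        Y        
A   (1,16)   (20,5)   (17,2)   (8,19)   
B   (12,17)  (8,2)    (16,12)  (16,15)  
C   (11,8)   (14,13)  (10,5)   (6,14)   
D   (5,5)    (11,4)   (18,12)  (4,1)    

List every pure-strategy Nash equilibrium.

(B, V) and (D, X)

Check mutual best responses: a cell is a NE iff neither player can gain by unilaterally deviating.
Player 1's best responses — vs V: B (payoff 12); vs W: A (payoff 20); vs X: D (payoff 18); vs Y: B (payoff 16).
Player 2's best responses — vs A: Y (payoff 19); vs B: V (payoff 17); vs C: Y (payoff 14); vs D: X (payoff 12).
Mutual best responses occur at (B, V) and (D, X); at each, neither player gains by switching.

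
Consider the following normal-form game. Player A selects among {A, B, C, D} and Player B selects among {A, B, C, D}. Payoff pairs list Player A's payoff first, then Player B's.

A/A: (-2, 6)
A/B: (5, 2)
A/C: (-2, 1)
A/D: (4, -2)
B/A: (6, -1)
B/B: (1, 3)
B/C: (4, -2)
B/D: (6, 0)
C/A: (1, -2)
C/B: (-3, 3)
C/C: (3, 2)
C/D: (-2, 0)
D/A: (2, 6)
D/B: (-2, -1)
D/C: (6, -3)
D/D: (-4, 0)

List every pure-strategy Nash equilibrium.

None

Find each player's best response to every opponent strategy; NE are the intersections.
Player A's best responses — vs A: B (payoff 6); vs B: A (payoff 5); vs C: D (payoff 6); vs D: B (payoff 6).
Player B's best responses — vs A: A (payoff 6); vs B: B (payoff 3); vs C: B (payoff 3); vs D: A (payoff 6).
No cell has both players best-responding. For instance, Player A's best reply to D is B, but against B Player B prefers B over D.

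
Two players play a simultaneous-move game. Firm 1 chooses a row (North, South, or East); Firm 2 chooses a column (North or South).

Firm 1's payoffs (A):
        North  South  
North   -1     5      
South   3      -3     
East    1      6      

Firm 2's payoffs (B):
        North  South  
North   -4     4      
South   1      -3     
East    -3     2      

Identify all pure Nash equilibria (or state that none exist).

(South, North) and (East, South)

Find each player's best response to every opponent strategy; NE are the intersections.
Firm 1's best responses — vs North: South (payoff 3); vs South: East (payoff 6).
Firm 2's best responses — vs North: South (payoff 4); vs South: North (payoff 1); vs East: South (payoff 2).
Mutual best responses occur at (South, North) and (East, South); at each, neither player gains by switching.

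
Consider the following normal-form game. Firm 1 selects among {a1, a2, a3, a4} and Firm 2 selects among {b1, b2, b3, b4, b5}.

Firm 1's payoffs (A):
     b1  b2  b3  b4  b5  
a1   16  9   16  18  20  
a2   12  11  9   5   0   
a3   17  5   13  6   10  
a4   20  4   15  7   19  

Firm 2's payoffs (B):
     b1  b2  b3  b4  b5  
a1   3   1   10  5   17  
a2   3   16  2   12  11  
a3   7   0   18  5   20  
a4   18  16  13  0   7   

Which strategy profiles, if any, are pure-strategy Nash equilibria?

(a1, b5), (a2, b2), and (a4, b1)

A profile is a Nash equilibrium when each player is best-responding to the other.
Firm 1's best responses — vs b1: a4 (payoff 20); vs b2: a2 (payoff 11); vs b3: a1 (payoff 16); vs b4: a1 (payoff 18); vs b5: a1 (payoff 20).
Firm 2's best responses — vs a1: b5 (payoff 17); vs a2: b2 (payoff 16); vs a3: b5 (payoff 20); vs a4: b1 (payoff 18).
Mutual best responses occur at (a1, b5), (a2, b2), and (a4, b1); at each, neither player gains by switching.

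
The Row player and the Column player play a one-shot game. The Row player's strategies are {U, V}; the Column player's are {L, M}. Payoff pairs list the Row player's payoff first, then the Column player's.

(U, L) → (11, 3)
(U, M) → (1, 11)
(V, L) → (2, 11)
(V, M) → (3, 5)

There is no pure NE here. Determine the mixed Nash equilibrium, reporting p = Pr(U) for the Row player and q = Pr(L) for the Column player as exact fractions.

p = 3/7, q = 2/11

In a mixed NE each player is indifferent between their pure strategies, so the opponent's mix sets the indifference.
The Column player indifferent between L and M: p·3 + (1−p)·11 = p·11 + (1−p)·5 ⟹ 11 + (-8)p = 5 + 6p ⟹ p = 3/7.
The Row player indifferent between U and V: q·11 + (1−q)·1 = q·2 + (1−q)·3 ⟹ 1 + 10q = 3 + (-1)q ⟹ q = 2/11.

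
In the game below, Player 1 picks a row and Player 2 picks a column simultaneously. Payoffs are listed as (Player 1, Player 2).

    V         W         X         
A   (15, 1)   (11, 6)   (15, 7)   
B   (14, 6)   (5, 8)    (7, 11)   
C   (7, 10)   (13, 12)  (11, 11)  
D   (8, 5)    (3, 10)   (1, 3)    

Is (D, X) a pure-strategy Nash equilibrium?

Holding Player 2 at X: Player 1 gets 1 from D but could get 15 by switching to A. Player 1 has a profitable deviation.

No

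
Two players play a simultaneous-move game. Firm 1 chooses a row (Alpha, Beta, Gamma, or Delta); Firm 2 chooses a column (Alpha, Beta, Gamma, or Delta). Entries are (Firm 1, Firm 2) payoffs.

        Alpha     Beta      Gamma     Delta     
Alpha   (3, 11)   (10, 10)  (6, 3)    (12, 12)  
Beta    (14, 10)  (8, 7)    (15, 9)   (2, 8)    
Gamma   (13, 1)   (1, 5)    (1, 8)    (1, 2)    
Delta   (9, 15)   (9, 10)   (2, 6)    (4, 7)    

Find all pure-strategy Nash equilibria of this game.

(Alpha, Delta) and (Beta, Alpha)

A profile is a Nash equilibrium when each player is best-responding to the other.
Firm 1's best responses — vs Alpha: Beta (payoff 14); vs Beta: Alpha (payoff 10); vs Gamma: Beta (payoff 15); vs Delta: Alpha (payoff 12).
Firm 2's best responses — vs Alpha: Delta (payoff 12); vs Beta: Alpha (payoff 10); vs Gamma: Gamma (payoff 8); vs Delta: Alpha (payoff 15).
Mutual best responses occur at (Alpha, Delta) and (Beta, Alpha); at each, neither player gains by switching.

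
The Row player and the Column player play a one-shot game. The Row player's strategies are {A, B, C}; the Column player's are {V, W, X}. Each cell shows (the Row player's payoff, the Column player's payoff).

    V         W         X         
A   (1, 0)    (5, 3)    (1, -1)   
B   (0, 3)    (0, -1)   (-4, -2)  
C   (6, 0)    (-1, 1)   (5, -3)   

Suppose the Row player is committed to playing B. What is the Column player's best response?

With the Row player fixed at B, the Column player's payoffs are: V → 3, W → -1, X → -2.
The maximum is 3, achieved by V.

V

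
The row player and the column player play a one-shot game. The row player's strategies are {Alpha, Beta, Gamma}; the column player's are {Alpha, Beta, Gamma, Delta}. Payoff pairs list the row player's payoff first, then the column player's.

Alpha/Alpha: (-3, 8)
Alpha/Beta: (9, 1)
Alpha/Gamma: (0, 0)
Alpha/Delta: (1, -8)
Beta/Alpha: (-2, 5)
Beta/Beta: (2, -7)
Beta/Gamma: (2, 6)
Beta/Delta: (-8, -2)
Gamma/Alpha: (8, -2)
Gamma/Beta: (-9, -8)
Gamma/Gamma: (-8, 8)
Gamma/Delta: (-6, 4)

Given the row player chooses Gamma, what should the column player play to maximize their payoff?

With the row player fixed at Gamma, the column player's payoffs are: Alpha → -2, Beta → -8, Gamma → 8, Delta → 4.
The maximum is 8, achieved by Gamma.

Gamma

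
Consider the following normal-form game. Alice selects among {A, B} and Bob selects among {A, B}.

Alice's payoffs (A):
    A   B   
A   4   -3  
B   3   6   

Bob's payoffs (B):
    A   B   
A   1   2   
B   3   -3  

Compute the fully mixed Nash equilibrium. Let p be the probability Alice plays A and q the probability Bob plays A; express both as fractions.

p = 6/7, q = 9/10

In a mixed NE each player is indifferent between their pure strategies, so the opponent's mix sets the indifference.
Bob indifferent between A and B: p·1 + (1−p)·3 = p·2 + (1−p)·(-3) ⟹ 3 + (-2)p = (-3) + 5p ⟹ p = 6/7.
Alice indifferent between A and B: q·4 + (1−q)·(-3) = q·3 + (1−q)·6 ⟹ (-3) + 7q = 6 + (-3)q ⟹ q = 9/10.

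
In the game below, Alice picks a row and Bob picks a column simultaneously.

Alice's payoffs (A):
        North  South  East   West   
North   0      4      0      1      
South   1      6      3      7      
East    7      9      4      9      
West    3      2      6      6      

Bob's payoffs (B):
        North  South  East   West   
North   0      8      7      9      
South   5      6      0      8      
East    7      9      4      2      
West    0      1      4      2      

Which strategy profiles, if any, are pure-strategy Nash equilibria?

(East, South) and (West, East)

Check mutual best responses: a cell is a NE iff neither player can gain by unilaterally deviating.
Alice's best responses — vs North: East (payoff 7); vs South: East (payoff 9); vs East: West (payoff 6); vs West: East (payoff 9).
Bob's best responses — vs North: West (payoff 9); vs South: West (payoff 8); vs East: South (payoff 9); vs West: East (payoff 4).
Mutual best responses occur at (East, South) and (West, East); at each, neither player gains by switching.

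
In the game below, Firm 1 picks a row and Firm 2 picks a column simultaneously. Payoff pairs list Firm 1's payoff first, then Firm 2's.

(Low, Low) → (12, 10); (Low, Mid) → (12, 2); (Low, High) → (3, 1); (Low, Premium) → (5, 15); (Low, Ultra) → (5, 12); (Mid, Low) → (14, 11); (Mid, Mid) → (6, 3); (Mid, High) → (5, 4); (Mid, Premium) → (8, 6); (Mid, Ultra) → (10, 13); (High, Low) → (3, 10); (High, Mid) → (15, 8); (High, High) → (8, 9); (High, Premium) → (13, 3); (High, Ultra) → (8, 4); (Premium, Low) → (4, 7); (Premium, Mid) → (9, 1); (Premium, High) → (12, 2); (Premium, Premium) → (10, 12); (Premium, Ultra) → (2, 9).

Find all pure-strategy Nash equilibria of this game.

(Mid, Ultra)

Check mutual best responses: a cell is a NE iff neither player can gain by unilaterally deviating.
Firm 1's best responses — vs Low: Mid (payoff 14); vs Mid: High (payoff 15); vs High: Premium (payoff 12); vs Premium: High (payoff 13); vs Ultra: Mid (payoff 10).
Firm 2's best responses — vs Low: Premium (payoff 15); vs Mid: Ultra (payoff 13); vs High: Low (payoff 10); vs Premium: Premium (payoff 12).
The only mutual best response is (Mid, Ultra); neither player gains by switching there.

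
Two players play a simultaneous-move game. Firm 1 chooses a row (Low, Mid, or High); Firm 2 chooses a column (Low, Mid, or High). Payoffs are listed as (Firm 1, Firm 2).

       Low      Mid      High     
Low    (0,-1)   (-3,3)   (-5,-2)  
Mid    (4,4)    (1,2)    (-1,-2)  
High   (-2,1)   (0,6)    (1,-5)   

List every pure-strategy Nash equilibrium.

(Mid, Low)

Find each player's best response to every opponent strategy; NE are the intersections.
Firm 1's best responses — vs Low: Mid (payoff 4); vs Mid: Mid (payoff 1); vs High: High (payoff 1).
Firm 2's best responses — vs Low: Mid (payoff 3); vs Mid: Low (payoff 4); vs High: Mid (payoff 6).
The only mutual best response is (Mid, Low); neither player gains by switching there.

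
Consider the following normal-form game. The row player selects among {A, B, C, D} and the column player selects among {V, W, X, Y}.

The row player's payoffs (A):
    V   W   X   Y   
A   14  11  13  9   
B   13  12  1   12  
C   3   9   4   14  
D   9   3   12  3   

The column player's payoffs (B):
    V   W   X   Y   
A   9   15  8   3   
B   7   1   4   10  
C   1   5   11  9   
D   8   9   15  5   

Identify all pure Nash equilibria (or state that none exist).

No pure-strategy Nash equilibrium

Find each player's best response to every opponent strategy; NE are the intersections.
The row player's best responses — vs V: A (payoff 14); vs W: B (payoff 12); vs X: A (payoff 13); vs Y: C (payoff 14).
The column player's best responses — vs A: W (payoff 15); vs B: Y (payoff 10); vs C: X (payoff 11); vs D: X (payoff 15).
No cell has both players best-responding. For instance, the row player's best reply to Y is C, but against C the column player prefers X over Y.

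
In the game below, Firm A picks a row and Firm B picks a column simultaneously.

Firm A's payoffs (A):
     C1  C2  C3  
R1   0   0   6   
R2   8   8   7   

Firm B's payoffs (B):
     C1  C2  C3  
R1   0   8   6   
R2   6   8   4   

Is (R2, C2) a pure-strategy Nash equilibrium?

Yes

Holding Firm B at C2: Firm A gets 8 from R2, versus 0 from R1. No profitable deviation for Firm A.
Holding Firm A at R2: Firm B gets 8 from C2, versus 6 from C1, 4 from C3. No profitable deviation for Firm B either.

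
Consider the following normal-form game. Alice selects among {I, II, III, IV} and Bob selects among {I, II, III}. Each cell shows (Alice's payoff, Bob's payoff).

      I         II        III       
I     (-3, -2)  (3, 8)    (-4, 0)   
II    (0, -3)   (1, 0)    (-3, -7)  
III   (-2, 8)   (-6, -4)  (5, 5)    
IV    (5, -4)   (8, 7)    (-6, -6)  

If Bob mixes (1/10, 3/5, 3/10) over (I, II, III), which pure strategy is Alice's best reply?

IV

Alice's best reply maximizes expected payoff against the mix.
I: (1/10)·(-3) + (3/5)·3 + (3/10)·(-4) = 3/10
II: (1/10)·0 + (3/5)·1 + (3/10)·(-3) = -3/10
III: (1/10)·(-2) + (3/5)·(-6) + (3/10)·5 = -23/10
IV: (1/10)·5 + (3/5)·8 + (3/10)·(-6) = 7/2
Highest expected payoff is 7/2, from IV.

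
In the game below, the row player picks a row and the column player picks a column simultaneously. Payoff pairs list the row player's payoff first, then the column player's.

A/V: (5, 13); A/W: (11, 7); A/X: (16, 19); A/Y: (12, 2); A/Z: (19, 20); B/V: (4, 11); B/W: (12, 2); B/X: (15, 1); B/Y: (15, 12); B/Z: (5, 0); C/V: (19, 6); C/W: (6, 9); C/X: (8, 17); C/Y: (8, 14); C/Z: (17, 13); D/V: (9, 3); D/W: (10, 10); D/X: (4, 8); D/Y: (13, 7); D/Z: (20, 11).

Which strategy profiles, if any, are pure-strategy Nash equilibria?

(B, Y) and (D, Z)

A profile is a Nash equilibrium when each player is best-responding to the other.
The row player's best responses — vs V: C (payoff 19); vs W: B (payoff 12); vs X: A (payoff 16); vs Y: B (payoff 15); vs Z: D (payoff 20).
The column player's best responses — vs A: Z (payoff 20); vs B: Y (payoff 12); vs C: X (payoff 17); vs D: Z (payoff 11).
Mutual best responses occur at (B, Y) and (D, Z); at each, neither player gains by switching.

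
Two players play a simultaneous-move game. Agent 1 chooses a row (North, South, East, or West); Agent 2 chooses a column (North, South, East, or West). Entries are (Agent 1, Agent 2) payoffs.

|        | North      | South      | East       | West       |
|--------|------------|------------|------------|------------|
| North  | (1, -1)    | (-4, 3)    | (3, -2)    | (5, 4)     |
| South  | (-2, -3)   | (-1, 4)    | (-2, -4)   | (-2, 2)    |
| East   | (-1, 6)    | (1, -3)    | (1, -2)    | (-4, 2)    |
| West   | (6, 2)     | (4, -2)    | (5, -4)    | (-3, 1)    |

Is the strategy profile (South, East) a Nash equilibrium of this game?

Holding Agent 2 at East: Agent 1 gets -2 from South but could get 5 by switching to West. Agent 1 has a profitable deviation.

No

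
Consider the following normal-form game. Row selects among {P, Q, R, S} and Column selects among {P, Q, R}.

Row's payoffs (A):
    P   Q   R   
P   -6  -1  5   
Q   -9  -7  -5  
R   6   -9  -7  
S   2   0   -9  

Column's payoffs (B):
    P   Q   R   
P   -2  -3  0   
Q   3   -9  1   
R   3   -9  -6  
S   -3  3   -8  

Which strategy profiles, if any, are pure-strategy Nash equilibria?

Check mutual best responses: a cell is a NE iff neither player can gain by unilaterally deviating.
Row's best responses — vs P: R (payoff 6); vs Q: S (payoff 0); vs R: P (payoff 5).
Column's best responses — vs P: R (payoff 0); vs Q: P (payoff 3); vs R: P (payoff 3); vs S: Q (payoff 3).
Mutual best responses occur at (P, R), (R, P), and (S, Q); at each, neither player gains by switching.

(P, R), (R, P), and (S, Q)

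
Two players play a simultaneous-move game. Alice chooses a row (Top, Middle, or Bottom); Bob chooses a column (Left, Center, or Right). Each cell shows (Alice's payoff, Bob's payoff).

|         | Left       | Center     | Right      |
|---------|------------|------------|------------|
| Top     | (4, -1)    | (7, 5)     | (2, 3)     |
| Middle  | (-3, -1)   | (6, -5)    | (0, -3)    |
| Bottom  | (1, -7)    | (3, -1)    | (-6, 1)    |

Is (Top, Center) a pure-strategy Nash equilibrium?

Yes

Holding Bob at Center: Alice gets 7 from Top, versus 6 from Middle, 3 from Bottom. No profitable deviation for Alice.
Holding Alice at Top: Bob gets 5 from Center, versus -1 from Left, 3 from Right. No profitable deviation for Bob either.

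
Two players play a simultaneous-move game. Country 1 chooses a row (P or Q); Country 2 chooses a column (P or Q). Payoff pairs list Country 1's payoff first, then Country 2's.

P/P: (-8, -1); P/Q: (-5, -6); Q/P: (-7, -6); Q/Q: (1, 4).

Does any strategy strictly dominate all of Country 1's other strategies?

Q

A strategy is strictly dominant if it gives Country 1 a strictly higher payoff than every other strategy, against every choice by the opponent.
Q strictly dominates: vs P: -7 > -8; vs Q: 1 > -5.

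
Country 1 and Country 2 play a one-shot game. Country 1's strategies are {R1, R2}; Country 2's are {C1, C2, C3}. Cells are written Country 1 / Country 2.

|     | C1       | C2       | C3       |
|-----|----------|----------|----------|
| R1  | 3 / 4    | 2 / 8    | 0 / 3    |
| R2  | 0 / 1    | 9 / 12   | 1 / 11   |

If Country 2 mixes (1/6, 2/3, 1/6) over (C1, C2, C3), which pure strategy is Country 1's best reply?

R2

Compute Country 1's expected payoff from each pure strategy against the given mix.
R1: (1/6)·3 + (2/3)·2 + (1/6)·0 = 11/6
R2: (1/6)·0 + (2/3)·9 + (1/6)·1 = 37/6
Highest expected payoff is 37/6, from R2.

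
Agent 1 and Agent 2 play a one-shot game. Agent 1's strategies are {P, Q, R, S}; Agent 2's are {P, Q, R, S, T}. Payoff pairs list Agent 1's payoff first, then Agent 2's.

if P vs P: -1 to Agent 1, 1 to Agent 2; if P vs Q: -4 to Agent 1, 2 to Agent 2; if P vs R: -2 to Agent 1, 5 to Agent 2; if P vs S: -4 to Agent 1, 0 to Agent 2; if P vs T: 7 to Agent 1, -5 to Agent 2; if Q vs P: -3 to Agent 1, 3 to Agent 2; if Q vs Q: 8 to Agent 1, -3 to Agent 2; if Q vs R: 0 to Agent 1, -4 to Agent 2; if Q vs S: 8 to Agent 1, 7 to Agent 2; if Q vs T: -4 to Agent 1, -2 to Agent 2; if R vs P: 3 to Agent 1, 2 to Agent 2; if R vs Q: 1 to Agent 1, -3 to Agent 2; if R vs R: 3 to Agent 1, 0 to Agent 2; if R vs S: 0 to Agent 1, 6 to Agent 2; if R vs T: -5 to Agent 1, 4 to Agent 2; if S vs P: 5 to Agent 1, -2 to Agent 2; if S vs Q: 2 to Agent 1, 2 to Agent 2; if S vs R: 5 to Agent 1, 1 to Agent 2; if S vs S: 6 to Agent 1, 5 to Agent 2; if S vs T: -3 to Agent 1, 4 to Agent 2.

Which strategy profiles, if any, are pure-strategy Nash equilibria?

(Q, S)

Check mutual best responses: a cell is a NE iff neither player can gain by unilaterally deviating.
Agent 1's best responses — vs P: S (payoff 5); vs Q: Q (payoff 8); vs R: S (payoff 5); vs S: Q (payoff 8); vs T: P (payoff 7).
Agent 2's best responses — vs P: R (payoff 5); vs Q: S (payoff 7); vs R: S (payoff 6); vs S: S (payoff 5).
The only mutual best response is (Q, S); neither player gains by switching there.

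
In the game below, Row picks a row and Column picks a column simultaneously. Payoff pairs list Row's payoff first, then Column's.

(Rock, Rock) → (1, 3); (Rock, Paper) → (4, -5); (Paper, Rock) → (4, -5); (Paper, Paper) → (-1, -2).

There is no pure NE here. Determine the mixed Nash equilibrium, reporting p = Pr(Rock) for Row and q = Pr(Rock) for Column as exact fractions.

p = 3/11, q = 5/8

Each player's mixing probability is pinned down by making the *other* player indifferent.
Column indifferent between Rock and Paper: p·3 + (1−p)·(-5) = p·(-5) + (1−p)·(-2) ⟹ (-5) + 8p = (-2) + (-3)p ⟹ p = 3/11.
Row indifferent between Rock and Paper: q·1 + (1−q)·4 = q·4 + (1−q)·(-1) ⟹ 4 + (-3)q = (-1) + 5q ⟹ q = 5/8.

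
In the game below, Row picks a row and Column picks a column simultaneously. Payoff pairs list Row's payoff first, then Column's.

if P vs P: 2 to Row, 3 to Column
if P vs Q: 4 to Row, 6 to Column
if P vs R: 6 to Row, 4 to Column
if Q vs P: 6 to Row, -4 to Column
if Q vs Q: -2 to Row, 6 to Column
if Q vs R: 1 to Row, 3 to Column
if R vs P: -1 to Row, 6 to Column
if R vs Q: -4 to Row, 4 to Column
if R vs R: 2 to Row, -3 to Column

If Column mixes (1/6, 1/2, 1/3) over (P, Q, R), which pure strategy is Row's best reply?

P

Compute Row's expected payoff from each pure strategy against the given mix.
P: (1/6)·2 + (1/2)·4 + (1/3)·6 = 13/3
Q: (1/6)·6 + (1/2)·(-2) + (1/3)·1 = 1/3
R: (1/6)·(-1) + (1/2)·(-4) + (1/3)·2 = -3/2
Highest expected payoff is 13/3, from P.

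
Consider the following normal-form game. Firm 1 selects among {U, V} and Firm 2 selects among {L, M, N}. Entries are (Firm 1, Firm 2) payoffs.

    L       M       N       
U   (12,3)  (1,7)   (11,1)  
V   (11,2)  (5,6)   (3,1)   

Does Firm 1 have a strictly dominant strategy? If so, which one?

Check whether one of Firm 1's strategies beats all alternatives regardless of what the opponent does.
U is not dominant: against M, V gives 5 > 1.
V is not dominant: against L, U gives 12 > 11.
No single strategy is best against every opponent action.

No strictly dominant strategy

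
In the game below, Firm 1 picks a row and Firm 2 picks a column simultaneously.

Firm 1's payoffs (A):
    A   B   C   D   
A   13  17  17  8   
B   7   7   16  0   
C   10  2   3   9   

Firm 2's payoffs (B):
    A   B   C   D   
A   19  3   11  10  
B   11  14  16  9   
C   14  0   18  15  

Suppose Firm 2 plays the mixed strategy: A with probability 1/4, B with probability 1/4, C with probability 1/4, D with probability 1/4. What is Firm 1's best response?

Firm 1's best reply maximizes expected payoff against the mix.
A: (1/4)·13 + (1/4)·17 + (1/4)·17 + (1/4)·8 = 55/4
B: (1/4)·7 + (1/4)·7 + (1/4)·16 + (1/4)·0 = 15/2
C: (1/4)·10 + (1/4)·2 + (1/4)·3 + (1/4)·9 = 6
Highest expected payoff is 55/4, from A.

A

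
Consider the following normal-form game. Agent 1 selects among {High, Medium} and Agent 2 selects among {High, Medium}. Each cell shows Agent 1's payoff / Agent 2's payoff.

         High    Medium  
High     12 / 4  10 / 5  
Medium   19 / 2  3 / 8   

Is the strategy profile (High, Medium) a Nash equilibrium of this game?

Yes

Holding Agent 2 at Medium: Agent 1 gets 10 from High, versus 3 from Medium. No profitable deviation for Agent 1.
Holding Agent 1 at High: Agent 2 gets 5 from Medium, versus 4 from High. No profitable deviation for Agent 2 either.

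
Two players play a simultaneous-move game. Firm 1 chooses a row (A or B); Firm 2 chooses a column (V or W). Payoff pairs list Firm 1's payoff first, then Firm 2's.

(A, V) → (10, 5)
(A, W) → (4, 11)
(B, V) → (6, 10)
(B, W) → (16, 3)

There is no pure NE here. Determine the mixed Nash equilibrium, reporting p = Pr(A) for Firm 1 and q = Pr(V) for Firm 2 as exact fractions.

p = 7/13, q = 3/4

Each player's mixing probability is pinned down by making the *other* player indifferent.
Firm 2 indifferent between V and W: p·5 + (1−p)·10 = p·11 + (1−p)·3 ⟹ 10 + (-5)p = 3 + 8p ⟹ p = 7/13.
Firm 1 indifferent between A and B: q·10 + (1−q)·4 = q·6 + (1−q)·16 ⟹ 4 + 6q = 16 + (-10)q ⟹ q = 3/4.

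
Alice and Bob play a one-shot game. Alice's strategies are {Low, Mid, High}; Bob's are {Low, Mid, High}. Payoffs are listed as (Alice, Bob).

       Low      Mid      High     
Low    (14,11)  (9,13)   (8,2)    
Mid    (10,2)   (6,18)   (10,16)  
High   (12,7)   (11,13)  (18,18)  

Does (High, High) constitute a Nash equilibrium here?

Holding Bob at High: Alice gets 18 from High, versus 8 from Low, 10 from Mid. No profitable deviation for Alice.
Holding Alice at High: Bob gets 18 from High, versus 7 from Low, 13 from Mid. No profitable deviation for Bob either.

Yes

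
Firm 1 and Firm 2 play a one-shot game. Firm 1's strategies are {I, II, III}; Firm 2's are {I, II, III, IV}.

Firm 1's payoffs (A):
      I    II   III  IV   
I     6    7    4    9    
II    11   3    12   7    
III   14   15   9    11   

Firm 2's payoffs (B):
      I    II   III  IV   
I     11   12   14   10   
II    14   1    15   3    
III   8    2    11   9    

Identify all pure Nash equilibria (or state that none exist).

(II, III)

Find each player's best response to every opponent strategy; NE are the intersections.
Firm 1's best responses — vs I: III (payoff 14); vs II: III (payoff 15); vs III: II (payoff 12); vs IV: III (payoff 11).
Firm 2's best responses — vs I: III (payoff 14); vs II: III (payoff 15); vs III: III (payoff 11).
The only mutual best response is (II, III); neither player gains by switching there.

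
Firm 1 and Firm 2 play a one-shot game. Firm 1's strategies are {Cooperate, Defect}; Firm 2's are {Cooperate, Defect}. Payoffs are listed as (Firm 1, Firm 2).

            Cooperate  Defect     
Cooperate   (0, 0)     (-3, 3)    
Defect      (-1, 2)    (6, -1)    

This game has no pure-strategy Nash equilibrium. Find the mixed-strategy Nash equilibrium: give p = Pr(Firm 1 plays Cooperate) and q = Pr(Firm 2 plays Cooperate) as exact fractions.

p = 1/2, q = 9/10

Each player's mixing probability is pinned down by making the *other* player indifferent.
Firm 2 indifferent between Cooperate and Defect: p·0 + (1−p)·2 = p·3 + (1−p)·(-1) ⟹ 2 + (-2)p = (-1) + 4p ⟹ p = 1/2.
Firm 1 indifferent between Cooperate and Defect: q·0 + (1−q)·(-3) = q·(-1) + (1−q)·6 ⟹ (-3) + 3q = 6 + (-7)q ⟹ q = 9/10.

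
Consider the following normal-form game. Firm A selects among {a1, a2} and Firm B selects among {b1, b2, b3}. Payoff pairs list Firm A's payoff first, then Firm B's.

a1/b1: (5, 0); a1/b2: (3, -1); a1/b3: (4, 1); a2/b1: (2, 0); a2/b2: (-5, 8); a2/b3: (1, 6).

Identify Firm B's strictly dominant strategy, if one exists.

None

A strategy is strictly dominant if it gives Firm B a strictly higher payoff than every other strategy, against every choice by the opponent.
b1 is not dominant: against a1, b3 gives 1 > 0.
b2 is not dominant: against a1, b1 gives 0 > -1.
b3 is not dominant: against a2, b2 gives 8 > 6.
No single strategy is best against every opponent action.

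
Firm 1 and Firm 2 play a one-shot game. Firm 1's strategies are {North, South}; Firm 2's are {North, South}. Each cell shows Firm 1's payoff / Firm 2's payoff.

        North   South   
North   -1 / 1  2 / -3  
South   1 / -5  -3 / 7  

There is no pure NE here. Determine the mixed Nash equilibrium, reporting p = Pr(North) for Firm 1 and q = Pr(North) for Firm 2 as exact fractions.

p = 3/4, q = 5/7

In a mixed NE each player is indifferent between their pure strategies, so the opponent's mix sets the indifference.
Firm 2 indifferent between North and South: p·1 + (1−p)·(-5) = p·(-3) + (1−p)·7 ⟹ (-5) + 6p = 7 + (-10)p ⟹ p = 3/4.
Firm 1 indifferent between North and South: q·(-1) + (1−q)·2 = q·1 + (1−q)·(-3) ⟹ 2 + (-3)q = (-3) + 4q ⟹ q = 5/7.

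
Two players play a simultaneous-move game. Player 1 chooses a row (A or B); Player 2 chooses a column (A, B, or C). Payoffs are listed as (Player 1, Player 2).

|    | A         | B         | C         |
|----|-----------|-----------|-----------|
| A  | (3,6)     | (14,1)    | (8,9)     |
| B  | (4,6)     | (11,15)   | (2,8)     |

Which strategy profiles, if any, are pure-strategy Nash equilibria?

(A, C)

Find each player's best response to every opponent strategy; NE are the intersections.
Player 1's best responses — vs A: B (payoff 4); vs B: A (payoff 14); vs C: A (payoff 8).
Player 2's best responses — vs A: C (payoff 9); vs B: B (payoff 15).
The only mutual best response is (A, C); neither player gains by switching there.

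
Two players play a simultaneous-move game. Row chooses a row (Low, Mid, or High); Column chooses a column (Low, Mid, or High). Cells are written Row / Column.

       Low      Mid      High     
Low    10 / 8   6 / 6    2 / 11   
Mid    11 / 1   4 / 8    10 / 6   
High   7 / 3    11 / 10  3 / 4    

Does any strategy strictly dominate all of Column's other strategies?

No strictly dominant strategy

A strategy is strictly dominant if it gives Column a strictly higher payoff than every other strategy, against every choice by the opponent.
Low is not dominant: against Low, High gives 11 > 8.
Mid is not dominant: against Low, Low gives 8 > 6.
High is not dominant: against Mid, Mid gives 8 > 6.
No single strategy is best against every opponent action.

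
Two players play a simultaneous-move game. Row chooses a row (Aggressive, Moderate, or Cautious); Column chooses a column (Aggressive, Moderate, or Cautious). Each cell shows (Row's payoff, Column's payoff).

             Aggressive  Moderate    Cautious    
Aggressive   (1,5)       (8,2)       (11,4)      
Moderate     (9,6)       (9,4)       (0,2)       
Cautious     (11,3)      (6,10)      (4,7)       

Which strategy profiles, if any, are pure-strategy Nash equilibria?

Check mutual best responses: a cell is a NE iff neither player can gain by unilaterally deviating.
Row's best responses — vs Aggressive: Cautious (payoff 11); vs Moderate: Moderate (payoff 9); vs Cautious: Aggressive (payoff 11).
Column's best responses — vs Aggressive: Aggressive (payoff 5); vs Moderate: Aggressive (payoff 6); vs Cautious: Moderate (payoff 10).
No cell has both players best-responding. For instance, Row's best reply to Cautious is Aggressive, but against Aggressive Column prefers Aggressive over Cautious.

None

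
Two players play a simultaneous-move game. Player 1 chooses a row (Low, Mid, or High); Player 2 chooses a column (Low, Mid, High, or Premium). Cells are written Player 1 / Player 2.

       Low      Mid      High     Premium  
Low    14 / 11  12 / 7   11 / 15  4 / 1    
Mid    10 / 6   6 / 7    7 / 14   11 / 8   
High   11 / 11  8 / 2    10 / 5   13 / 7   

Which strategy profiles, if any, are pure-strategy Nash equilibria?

(Low, High)

A profile is a Nash equilibrium when each player is best-responding to the other.
Player 1's best responses — vs Low: Low (payoff 14); vs Mid: Low (payoff 12); vs High: Low (payoff 11); vs Premium: High (payoff 13).
Player 2's best responses — vs Low: High (payoff 15); vs Mid: High (payoff 14); vs High: Low (payoff 11).
The only mutual best response is (Low, High); neither player gains by switching there.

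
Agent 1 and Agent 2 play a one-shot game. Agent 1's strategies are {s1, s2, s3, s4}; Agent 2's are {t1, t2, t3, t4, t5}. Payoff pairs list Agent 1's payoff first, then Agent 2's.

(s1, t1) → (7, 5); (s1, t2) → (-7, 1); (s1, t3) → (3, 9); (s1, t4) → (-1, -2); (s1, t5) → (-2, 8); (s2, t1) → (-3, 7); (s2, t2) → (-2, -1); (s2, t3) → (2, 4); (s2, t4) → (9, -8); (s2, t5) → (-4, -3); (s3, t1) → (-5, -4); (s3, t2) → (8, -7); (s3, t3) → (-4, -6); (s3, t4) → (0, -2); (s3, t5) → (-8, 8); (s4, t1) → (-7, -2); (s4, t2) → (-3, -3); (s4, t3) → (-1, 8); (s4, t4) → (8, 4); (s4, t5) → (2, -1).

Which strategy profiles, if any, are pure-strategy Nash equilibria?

Find each player's best response to every opponent strategy; NE are the intersections.
Agent 1's best responses — vs t1: s1 (payoff 7); vs t2: s3 (payoff 8); vs t3: s1 (payoff 3); vs t4: s2 (payoff 9); vs t5: s4 (payoff 2).
Agent 2's best responses — vs s1: t3 (payoff 9); vs s2: t1 (payoff 7); vs s3: t5 (payoff 8); vs s4: t3 (payoff 8).
The only mutual best response is (s1, t3); neither player gains by switching there.

(s1, t3)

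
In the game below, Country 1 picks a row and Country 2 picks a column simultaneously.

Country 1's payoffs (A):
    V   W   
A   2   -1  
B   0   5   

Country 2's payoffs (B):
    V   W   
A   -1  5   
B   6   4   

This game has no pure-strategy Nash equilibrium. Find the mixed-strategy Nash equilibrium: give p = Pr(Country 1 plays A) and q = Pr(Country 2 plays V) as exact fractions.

Each player's mixing probability is pinned down by making the *other* player indifferent.
Country 2 indifferent between V and W: p·(-1) + (1−p)·6 = p·5 + (1−p)·4 ⟹ 6 + (-7)p = 4 + 1p ⟹ p = 1/4.
Country 1 indifferent between A and B: q·2 + (1−q)·(-1) = q·0 + (1−q)·5 ⟹ (-1) + 3q = 5 + (-5)q ⟹ q = 3/4.

p = 1/4, q = 3/4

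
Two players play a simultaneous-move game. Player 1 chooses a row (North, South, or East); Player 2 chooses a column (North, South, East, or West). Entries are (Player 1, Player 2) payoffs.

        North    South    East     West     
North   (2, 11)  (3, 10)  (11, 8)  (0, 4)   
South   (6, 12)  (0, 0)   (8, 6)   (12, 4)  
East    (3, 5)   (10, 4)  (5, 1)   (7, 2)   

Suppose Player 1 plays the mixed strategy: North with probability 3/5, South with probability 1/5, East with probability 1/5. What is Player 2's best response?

North

Compute Player 2's expected payoff from each pure strategy against the given mix.
North: (3/5)·11 + (1/5)·12 + (1/5)·5 = 10
South: (3/5)·10 + (1/5)·0 + (1/5)·4 = 34/5
East: (3/5)·8 + (1/5)·6 + (1/5)·1 = 31/5
West: (3/5)·4 + (1/5)·4 + (1/5)·2 = 18/5
Highest expected payoff is 10, from North.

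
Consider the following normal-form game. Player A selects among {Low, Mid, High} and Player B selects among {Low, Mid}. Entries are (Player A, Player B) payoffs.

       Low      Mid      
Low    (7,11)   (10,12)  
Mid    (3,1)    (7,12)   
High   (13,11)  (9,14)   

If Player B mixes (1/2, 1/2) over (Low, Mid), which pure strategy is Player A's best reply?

High

Compute Player A's expected payoff from each pure strategy against the given mix.
Low: (1/2)·7 + (1/2)·10 = 17/2
Mid: (1/2)·3 + (1/2)·7 = 5
High: (1/2)·13 + (1/2)·9 = 11
Highest expected payoff is 11, from High.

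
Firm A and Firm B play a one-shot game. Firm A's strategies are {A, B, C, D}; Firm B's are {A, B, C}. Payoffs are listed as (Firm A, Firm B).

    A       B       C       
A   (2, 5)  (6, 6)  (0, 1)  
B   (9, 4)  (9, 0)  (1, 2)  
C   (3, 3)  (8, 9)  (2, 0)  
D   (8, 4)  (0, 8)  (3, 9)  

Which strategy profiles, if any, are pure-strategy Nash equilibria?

A profile is a Nash equilibrium when each player is best-responding to the other.
Firm A's best responses — vs A: B (payoff 9); vs B: B (payoff 9); vs C: D (payoff 3).
Firm B's best responses — vs A: B (payoff 6); vs B: A (payoff 4); vs C: B (payoff 9); vs D: C (payoff 9).
Mutual best responses occur at (B, A) and (D, C); at each, neither player gains by switching.

(B, A) and (D, C)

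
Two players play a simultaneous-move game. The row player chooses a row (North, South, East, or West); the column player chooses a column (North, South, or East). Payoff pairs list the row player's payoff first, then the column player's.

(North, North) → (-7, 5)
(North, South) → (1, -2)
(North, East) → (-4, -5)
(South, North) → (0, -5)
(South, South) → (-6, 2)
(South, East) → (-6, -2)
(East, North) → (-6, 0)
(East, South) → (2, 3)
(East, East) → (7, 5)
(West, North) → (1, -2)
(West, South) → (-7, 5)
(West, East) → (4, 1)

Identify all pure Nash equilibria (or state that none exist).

(East, East)

A profile is a Nash equilibrium when each player is best-responding to the other.
The row player's best responses — vs North: West (payoff 1); vs South: East (payoff 2); vs East: East (payoff 7).
The column player's best responses — vs North: North (payoff 5); vs South: South (payoff 2); vs East: East (payoff 5); vs West: South (payoff 5).
The only mutual best response is (East, East); neither player gains by switching there.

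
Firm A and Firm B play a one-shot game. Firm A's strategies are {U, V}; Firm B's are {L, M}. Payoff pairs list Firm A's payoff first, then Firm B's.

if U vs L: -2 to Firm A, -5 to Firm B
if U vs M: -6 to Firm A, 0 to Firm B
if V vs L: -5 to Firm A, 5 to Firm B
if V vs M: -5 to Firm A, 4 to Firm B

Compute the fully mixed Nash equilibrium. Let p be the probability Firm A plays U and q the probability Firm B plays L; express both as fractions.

In a mixed NE each player is indifferent between their pure strategies, so the opponent's mix sets the indifference.
Firm B indifferent between L and M: p·(-5) + (1−p)·5 = p·0 + (1−p)·4 ⟹ 5 + (-10)p = 4 + (-4)p ⟹ p = 1/6.
Firm A indifferent between U and V: q·(-2) + (1−q)·(-6) = q·(-5) + (1−q)·(-5) ⟹ (-6) + 4q = (-5) + 0q ⟹ q = 1/4.

p = 1/6, q = 1/4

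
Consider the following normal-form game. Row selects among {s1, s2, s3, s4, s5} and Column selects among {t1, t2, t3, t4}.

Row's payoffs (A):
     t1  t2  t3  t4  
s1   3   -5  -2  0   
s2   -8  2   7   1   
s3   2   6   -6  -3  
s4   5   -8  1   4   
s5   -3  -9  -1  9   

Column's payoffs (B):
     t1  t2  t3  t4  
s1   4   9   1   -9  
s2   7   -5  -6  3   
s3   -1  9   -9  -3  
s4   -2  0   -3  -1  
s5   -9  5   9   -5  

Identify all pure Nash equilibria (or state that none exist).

Check mutual best responses: a cell is a NE iff neither player can gain by unilaterally deviating.
Row's best responses — vs t1: s4 (payoff 5); vs t2: s3 (payoff 6); vs t3: s2 (payoff 7); vs t4: s5 (payoff 9).
Column's best responses — vs s1: t2 (payoff 9); vs s2: t1 (payoff 7); vs s3: t2 (payoff 9); vs s4: t2 (payoff 0); vs s5: t3 (payoff 9).
The only mutual best response is (s3, t2); neither player gains by switching there.

(s3, t2)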